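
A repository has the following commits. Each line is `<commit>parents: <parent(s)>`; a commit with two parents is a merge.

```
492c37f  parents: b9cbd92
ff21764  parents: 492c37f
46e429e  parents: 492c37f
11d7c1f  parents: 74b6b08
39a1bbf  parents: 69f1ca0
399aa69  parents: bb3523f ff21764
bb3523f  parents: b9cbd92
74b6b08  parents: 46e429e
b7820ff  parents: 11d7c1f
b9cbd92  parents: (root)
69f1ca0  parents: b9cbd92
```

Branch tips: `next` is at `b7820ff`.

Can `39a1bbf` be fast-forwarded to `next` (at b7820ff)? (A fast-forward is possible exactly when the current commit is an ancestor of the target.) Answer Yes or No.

No

A fast-forward from 39a1bbf to b7820ff is possible iff 39a1bbf is an ancestor of b7820ff.
Ancestors of b7820ff: {11d7c1f, 46e429e, 492c37f, 74b6b08, b7820ff, b9cbd92}.
39a1bbf is not among them, so fast-forward is not possible.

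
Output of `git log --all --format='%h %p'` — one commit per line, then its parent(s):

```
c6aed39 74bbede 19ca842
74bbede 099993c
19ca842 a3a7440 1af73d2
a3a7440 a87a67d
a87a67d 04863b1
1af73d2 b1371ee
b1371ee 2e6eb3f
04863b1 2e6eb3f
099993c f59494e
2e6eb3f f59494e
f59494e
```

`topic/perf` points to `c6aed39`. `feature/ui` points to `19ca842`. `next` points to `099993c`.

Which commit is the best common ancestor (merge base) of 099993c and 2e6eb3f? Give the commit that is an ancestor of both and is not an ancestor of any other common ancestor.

f59494e

Ancestors of 099993c: {099993c, f59494e}.
Ancestors of 2e6eb3f: {2e6eb3f, f59494e}.
Common ancestors: {f59494e}.
The only common ancestor is f59494e, so it is the merge base.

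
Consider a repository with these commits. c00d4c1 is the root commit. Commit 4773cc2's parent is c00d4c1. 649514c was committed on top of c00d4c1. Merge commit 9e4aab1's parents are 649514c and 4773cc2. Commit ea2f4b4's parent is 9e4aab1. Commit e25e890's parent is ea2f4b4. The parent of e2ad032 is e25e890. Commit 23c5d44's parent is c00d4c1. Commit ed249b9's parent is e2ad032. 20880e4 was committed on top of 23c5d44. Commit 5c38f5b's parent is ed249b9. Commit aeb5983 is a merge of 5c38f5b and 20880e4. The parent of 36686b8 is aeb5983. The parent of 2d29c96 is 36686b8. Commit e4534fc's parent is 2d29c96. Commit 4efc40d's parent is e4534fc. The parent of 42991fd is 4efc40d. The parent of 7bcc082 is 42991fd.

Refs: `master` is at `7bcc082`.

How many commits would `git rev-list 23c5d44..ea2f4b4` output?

4

Reachable from ea2f4b4: {4773cc2, 649514c, 9e4aab1, c00d4c1, ea2f4b4}.
Reachable from 23c5d44: {23c5d44, c00d4c1}.
In ea2f4b4's history but not 23c5d44's: {4773cc2, 649514c, 9e4aab1, ea2f4b4} — 4 commits.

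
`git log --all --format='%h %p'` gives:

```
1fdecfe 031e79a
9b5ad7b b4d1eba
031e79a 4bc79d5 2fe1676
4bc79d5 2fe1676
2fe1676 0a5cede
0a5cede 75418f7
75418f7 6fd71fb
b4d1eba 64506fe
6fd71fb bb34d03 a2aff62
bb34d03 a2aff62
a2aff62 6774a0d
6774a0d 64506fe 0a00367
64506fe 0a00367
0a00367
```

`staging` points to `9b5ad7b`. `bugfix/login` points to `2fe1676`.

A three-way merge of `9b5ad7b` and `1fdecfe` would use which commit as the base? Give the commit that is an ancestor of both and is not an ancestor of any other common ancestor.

64506fe

Ancestors of 9b5ad7b: {0a00367, 64506fe, 9b5ad7b, b4d1eba}.
Ancestors of 1fdecfe: {031e79a, 0a00367, 0a5cede, 1fdecfe, 2fe1676, 4bc79d5, 64506fe, 6774a0d, 6fd71fb, 75418f7, a2aff62, bb34d03}.
Common ancestors: {0a00367, 64506fe}.
Among these, 64506fe is not an ancestor of any other common ancestor — it is the merge base.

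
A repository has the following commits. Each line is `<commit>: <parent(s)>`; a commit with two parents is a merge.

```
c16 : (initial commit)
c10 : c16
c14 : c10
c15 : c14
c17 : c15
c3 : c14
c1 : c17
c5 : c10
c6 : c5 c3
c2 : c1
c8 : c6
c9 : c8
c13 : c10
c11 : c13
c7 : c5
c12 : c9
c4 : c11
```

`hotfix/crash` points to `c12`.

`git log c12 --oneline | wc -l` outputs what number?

9

Walking parent pointers from c12: reachable set = {c10, c12, c14, c16, c3, c5, c6, c8, c9}.
That is 9 commits.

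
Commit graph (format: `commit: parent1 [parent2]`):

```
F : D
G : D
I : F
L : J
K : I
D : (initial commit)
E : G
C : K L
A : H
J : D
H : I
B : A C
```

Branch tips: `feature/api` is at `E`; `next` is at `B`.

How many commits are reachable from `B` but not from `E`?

9

Reachable from B: {A, B, C, D, F, H, I, J, K, L}.
Reachable from E: {D, E, G}.
In B's history but not E's: {A, B, C, F, H, I, J, K, L} — 9 commits.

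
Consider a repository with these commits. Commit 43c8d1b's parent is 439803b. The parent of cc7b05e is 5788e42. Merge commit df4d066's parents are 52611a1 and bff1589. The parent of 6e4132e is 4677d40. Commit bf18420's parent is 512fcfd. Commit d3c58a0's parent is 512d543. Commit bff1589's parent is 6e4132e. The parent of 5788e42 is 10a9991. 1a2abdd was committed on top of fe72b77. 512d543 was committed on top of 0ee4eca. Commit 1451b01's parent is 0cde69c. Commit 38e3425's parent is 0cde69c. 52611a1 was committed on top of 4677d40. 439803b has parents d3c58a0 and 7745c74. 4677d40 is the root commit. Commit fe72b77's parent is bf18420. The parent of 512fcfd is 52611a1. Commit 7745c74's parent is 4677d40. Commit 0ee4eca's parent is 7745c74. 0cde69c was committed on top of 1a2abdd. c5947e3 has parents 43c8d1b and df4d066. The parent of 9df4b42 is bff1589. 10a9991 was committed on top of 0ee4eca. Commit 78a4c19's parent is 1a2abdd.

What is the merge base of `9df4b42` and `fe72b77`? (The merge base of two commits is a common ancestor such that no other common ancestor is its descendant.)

Ancestors of 9df4b42: {4677d40, 6e4132e, 9df4b42, bff1589}.
Ancestors of fe72b77: {4677d40, 512fcfd, 52611a1, bf18420, fe72b77}.
Common ancestors: {4677d40}.
The only common ancestor is 4677d40, so it is the merge base.

4677d40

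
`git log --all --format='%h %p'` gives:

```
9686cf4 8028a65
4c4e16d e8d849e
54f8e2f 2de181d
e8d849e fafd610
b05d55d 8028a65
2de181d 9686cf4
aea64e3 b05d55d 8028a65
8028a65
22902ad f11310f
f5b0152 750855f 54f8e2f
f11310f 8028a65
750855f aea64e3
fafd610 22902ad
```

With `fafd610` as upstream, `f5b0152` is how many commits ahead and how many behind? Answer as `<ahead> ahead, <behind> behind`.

7 ahead, 3 behind

Reachable from f5b0152: {2de181d, 54f8e2f, 750855f, 8028a65, 9686cf4, aea64e3, b05d55d, f5b0152}.
Reachable from fafd610: {22902ad, 8028a65, f11310f, fafd610}.
Only in f5b0152's history (ahead): {2de181d, 54f8e2f, 750855f, 9686cf4, aea64e3, b05d55d, f5b0152} — 7.
Only in fafd610's history (behind): {22902ad, f11310f, fafd610} — 3.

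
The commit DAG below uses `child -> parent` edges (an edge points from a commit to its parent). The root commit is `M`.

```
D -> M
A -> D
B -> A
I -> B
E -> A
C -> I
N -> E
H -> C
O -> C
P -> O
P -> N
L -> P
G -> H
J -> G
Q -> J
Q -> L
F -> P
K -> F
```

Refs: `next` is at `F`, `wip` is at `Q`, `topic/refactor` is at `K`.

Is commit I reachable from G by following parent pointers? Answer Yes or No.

Yes

Ancestors of G (commits reachable by following parents): {A, B, C, D, G, H, I, M}.
I is in that set, so it is an ancestor of G.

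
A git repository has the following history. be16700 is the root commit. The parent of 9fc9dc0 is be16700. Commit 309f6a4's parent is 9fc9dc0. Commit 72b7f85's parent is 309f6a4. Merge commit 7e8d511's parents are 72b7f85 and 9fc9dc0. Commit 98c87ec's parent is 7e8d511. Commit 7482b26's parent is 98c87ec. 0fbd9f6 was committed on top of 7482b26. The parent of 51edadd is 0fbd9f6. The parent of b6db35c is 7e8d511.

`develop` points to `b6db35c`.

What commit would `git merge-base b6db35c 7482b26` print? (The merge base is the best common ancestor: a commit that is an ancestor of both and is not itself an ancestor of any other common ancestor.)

Ancestors of b6db35c: {309f6a4, 72b7f85, 7e8d511, 9fc9dc0, b6db35c, be16700}.
Ancestors of 7482b26: {309f6a4, 72b7f85, 7482b26, 7e8d511, 98c87ec, 9fc9dc0, be16700}.
Common ancestors: {309f6a4, 72b7f85, 7e8d511, 9fc9dc0, be16700}.
Among these, 7e8d511 is not an ancestor of any other common ancestor — it is the merge base.

7e8d511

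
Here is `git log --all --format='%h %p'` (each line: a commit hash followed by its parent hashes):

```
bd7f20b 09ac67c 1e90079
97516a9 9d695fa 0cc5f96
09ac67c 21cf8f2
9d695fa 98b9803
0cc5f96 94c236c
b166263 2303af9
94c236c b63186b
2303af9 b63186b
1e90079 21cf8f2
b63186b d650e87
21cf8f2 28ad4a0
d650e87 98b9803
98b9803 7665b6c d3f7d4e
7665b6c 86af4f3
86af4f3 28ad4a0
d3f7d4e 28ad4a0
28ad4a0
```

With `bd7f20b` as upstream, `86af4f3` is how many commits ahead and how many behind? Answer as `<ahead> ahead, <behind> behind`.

1 ahead, 4 behind

Reachable from 86af4f3: {28ad4a0, 86af4f3}.
Reachable from bd7f20b: {09ac67c, 1e90079, 21cf8f2, 28ad4a0, bd7f20b}.
Only in 86af4f3's history (ahead): {86af4f3} — 1.
Only in bd7f20b's history (behind): {09ac67c, 1e90079, 21cf8f2, bd7f20b} — 4.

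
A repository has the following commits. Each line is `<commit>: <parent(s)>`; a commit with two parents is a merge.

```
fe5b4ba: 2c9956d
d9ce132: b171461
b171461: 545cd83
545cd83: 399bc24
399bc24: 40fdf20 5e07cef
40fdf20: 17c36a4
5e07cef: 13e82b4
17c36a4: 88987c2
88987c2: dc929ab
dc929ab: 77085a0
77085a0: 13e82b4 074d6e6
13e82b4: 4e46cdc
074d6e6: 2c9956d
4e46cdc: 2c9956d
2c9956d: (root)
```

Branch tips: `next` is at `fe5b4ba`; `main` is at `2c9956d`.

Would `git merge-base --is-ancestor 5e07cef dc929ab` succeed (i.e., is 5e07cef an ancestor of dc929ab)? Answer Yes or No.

Ancestors of dc929ab: {074d6e6, 13e82b4, 2c9956d, 4e46cdc, 77085a0, dc929ab}.
5e07cef is not in that set, so it is not an ancestor of dc929ab.

No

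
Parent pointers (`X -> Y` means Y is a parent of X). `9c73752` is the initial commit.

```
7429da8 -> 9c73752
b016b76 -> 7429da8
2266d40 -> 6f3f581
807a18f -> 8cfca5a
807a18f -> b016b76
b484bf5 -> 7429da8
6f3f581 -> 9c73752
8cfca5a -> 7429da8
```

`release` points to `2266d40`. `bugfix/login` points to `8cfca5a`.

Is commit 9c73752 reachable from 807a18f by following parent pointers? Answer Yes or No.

Yes

Ancestors of 807a18f (commits reachable by following parents): {7429da8, 807a18f, 8cfca5a, 9c73752, b016b76}.
9c73752 is in that set, so it is an ancestor of 807a18f.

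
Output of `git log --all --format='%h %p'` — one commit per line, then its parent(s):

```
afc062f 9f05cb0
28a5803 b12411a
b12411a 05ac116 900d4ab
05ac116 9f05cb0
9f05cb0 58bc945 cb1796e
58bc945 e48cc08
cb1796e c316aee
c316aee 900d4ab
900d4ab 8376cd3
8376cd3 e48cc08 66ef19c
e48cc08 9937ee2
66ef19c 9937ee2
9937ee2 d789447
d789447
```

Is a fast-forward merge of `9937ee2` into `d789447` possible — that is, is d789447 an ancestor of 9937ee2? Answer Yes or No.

A fast-forward from d789447 to 9937ee2 is possible iff d789447 is an ancestor of 9937ee2.
Ancestors of 9937ee2: {9937ee2, d789447}.
d789447 is among them, so fast-forward is possible.

Yes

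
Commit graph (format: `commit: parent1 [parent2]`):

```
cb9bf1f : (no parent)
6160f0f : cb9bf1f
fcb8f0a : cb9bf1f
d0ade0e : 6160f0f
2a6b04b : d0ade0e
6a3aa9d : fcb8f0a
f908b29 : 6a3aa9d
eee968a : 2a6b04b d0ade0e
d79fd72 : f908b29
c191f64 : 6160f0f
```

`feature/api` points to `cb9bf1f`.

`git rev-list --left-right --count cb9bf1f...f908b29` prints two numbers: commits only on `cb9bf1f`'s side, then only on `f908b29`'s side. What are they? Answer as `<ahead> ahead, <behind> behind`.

0 ahead, 3 behind

Reachable from cb9bf1f: {cb9bf1f}.
Reachable from f908b29: {6a3aa9d, cb9bf1f, f908b29, fcb8f0a}.
Only in cb9bf1f's history (ahead): {} — 0.
Only in f908b29's history (behind): {6a3aa9d, f908b29, fcb8f0a} — 3.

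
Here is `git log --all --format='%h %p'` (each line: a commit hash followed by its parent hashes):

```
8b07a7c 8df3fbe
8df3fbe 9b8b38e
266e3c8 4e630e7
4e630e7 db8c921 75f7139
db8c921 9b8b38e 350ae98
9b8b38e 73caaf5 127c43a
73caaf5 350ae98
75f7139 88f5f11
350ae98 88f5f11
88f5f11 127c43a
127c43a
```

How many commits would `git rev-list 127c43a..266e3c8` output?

Reachable from 266e3c8: {127c43a, 266e3c8, 350ae98, 4e630e7, 73caaf5, 75f7139, 88f5f11, 9b8b38e, db8c921}.
Reachable from 127c43a: {127c43a}.
In 266e3c8's history but not 127c43a's: {266e3c8, 350ae98, 4e630e7, 73caaf5, 75f7139, 88f5f11, 9b8b38e, db8c921} — 8 commits.

8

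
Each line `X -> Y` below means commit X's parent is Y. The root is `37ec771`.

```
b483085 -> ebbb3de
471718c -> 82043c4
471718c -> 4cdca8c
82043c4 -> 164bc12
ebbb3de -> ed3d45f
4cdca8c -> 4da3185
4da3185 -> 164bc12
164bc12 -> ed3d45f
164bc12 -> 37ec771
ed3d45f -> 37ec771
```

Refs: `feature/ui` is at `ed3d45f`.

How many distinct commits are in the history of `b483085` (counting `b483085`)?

Walking parent pointers from b483085: reachable set = {37ec771, b483085, ebbb3de, ed3d45f}.
That is 4 commits.

4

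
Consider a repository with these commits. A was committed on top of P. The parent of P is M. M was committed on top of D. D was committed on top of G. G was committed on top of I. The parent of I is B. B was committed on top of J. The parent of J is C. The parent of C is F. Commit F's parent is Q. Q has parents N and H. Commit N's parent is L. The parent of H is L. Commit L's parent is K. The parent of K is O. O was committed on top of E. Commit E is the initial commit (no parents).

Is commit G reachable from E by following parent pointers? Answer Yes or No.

No

Ancestors of E: {E}.
G is not in that set, so it is not an ancestor of E.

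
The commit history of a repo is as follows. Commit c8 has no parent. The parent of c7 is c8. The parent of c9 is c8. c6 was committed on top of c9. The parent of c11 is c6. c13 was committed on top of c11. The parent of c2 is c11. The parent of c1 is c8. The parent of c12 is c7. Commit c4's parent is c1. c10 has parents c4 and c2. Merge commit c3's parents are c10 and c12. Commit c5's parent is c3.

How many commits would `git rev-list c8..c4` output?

2

Reachable from c4: {c1, c4, c8}.
Reachable from c8: {c8}.
In c4's history but not c8's: {c1, c4} — 2 commits.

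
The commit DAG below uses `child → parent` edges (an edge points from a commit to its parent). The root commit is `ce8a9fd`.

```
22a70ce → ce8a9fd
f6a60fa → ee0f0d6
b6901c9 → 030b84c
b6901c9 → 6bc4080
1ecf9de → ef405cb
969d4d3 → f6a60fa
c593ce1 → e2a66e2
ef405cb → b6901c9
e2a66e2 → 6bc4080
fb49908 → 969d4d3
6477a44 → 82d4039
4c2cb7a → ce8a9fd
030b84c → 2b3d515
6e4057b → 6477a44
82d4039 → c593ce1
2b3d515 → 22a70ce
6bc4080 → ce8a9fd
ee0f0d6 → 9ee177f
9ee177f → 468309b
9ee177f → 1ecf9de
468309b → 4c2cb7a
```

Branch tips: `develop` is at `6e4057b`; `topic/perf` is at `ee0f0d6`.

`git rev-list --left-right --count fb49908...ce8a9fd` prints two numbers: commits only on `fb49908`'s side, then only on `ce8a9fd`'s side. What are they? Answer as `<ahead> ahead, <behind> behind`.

Reachable from fb49908: {030b84c, 1ecf9de, 22a70ce, 2b3d515, 468309b, 4c2cb7a, 6bc4080, 969d4d3, 9ee177f, b6901c9, ce8a9fd, ee0f0d6, ef405cb, f6a60fa, fb49908}.
Reachable from ce8a9fd: {ce8a9fd}.
Only in fb49908's history (ahead): {030b84c, 1ecf9de, 22a70ce, 2b3d515, 468309b, 4c2cb7a, 6bc4080, 969d4d3, 9ee177f, b6901c9, ee0f0d6, ef405cb, f6a60fa, fb49908} — 14.
Only in ce8a9fd's history (behind): {} — 0.

14 ahead, 0 behind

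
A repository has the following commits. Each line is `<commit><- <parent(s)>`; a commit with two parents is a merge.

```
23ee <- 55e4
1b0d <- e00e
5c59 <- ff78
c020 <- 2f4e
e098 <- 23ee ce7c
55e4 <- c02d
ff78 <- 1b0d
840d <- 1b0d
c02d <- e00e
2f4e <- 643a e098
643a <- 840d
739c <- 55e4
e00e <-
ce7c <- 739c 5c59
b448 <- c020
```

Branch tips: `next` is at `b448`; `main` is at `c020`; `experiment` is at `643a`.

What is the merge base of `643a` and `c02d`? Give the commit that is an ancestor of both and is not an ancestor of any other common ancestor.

e00e

Ancestors of 643a: {1b0d, 643a, 840d, e00e}.
Ancestors of c02d: {c02d, e00e}.
Common ancestors: {e00e}.
The only common ancestor is e00e, so it is the merge base.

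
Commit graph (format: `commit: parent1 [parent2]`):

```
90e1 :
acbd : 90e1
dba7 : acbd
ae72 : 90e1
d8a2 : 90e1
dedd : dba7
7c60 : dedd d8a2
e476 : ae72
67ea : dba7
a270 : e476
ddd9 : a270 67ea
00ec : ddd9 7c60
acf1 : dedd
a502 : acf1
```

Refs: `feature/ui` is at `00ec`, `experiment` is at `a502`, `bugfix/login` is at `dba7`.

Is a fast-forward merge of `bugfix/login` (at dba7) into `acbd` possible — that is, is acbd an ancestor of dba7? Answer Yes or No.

A fast-forward from acbd to dba7 is possible iff acbd is an ancestor of dba7.
Ancestors of dba7: {90e1, acbd, dba7}.
acbd is among them, so fast-forward is possible.

Yes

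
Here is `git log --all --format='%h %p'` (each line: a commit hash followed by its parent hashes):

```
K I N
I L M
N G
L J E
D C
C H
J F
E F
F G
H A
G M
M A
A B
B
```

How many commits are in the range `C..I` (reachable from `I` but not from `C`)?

Reachable from I: {A, B, E, F, G, I, J, L, M}.
Reachable from C: {A, B, C, H}.
In I's history but not C's: {E, F, G, I, J, L, M} — 7 commits.

7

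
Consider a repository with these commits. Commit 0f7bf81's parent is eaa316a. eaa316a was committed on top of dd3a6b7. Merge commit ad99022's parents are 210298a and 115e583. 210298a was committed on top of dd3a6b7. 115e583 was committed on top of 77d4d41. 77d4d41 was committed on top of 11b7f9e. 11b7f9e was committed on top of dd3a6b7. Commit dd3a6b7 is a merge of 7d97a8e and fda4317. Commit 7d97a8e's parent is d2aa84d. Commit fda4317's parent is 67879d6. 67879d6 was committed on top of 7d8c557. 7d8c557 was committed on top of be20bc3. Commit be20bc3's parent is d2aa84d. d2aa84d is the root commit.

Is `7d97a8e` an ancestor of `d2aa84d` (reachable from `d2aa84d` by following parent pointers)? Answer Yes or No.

Ancestors of d2aa84d: {d2aa84d}.
7d97a8e is not in that set, so it is not an ancestor of d2aa84d.

No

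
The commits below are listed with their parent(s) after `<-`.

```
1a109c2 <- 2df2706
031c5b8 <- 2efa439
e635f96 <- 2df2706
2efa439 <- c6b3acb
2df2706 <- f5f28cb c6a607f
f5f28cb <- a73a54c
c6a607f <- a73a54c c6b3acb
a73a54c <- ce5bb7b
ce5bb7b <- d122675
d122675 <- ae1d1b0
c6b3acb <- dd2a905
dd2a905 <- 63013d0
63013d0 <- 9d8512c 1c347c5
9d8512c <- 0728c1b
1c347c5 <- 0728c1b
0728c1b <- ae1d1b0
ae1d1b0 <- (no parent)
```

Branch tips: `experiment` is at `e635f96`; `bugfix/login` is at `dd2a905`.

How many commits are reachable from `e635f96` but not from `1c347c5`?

11

Reachable from e635f96: {0728c1b, 1c347c5, 2df2706, 63013d0, 9d8512c, a73a54c, ae1d1b0, c6a607f, c6b3acb, ce5bb7b, d122675, dd2a905, e635f96, f5f28cb}.
Reachable from 1c347c5: {0728c1b, 1c347c5, ae1d1b0}.
In e635f96's history but not 1c347c5's: {2df2706, 63013d0, 9d8512c, a73a54c, c6a607f, c6b3acb, ce5bb7b, d122675, dd2a905, e635f96, f5f28cb} — 11 commits.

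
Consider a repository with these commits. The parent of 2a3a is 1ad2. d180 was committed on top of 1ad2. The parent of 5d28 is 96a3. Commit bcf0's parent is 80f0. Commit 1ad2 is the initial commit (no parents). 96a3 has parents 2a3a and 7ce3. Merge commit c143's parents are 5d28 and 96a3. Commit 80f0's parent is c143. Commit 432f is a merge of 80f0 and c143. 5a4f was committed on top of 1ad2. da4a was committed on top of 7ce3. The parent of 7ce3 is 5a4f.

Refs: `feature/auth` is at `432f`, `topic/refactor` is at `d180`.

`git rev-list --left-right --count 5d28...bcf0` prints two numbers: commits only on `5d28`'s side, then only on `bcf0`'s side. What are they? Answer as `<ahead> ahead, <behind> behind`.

0 ahead, 3 behind

Reachable from 5d28: {1ad2, 2a3a, 5a4f, 5d28, 7ce3, 96a3}.
Reachable from bcf0: {1ad2, 2a3a, 5a4f, 5d28, 7ce3, 80f0, 96a3, bcf0, c143}.
Only in 5d28's history (ahead): {} — 0.
Only in bcf0's history (behind): {80f0, bcf0, c143} — 3.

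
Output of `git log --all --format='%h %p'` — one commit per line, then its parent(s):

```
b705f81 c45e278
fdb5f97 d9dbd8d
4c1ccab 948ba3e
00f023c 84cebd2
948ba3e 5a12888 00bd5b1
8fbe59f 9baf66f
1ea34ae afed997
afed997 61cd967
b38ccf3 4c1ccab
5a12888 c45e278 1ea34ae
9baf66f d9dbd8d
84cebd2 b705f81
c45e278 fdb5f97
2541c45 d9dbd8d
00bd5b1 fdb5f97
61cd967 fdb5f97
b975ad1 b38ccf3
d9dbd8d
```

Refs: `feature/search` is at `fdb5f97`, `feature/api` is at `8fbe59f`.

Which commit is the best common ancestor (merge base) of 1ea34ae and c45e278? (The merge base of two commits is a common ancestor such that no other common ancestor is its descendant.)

fdb5f97

Ancestors of 1ea34ae: {1ea34ae, 61cd967, afed997, d9dbd8d, fdb5f97}.
Ancestors of c45e278: {c45e278, d9dbd8d, fdb5f97}.
Common ancestors: {d9dbd8d, fdb5f97}.
Among these, fdb5f97 is not an ancestor of any other common ancestor — it is the merge base.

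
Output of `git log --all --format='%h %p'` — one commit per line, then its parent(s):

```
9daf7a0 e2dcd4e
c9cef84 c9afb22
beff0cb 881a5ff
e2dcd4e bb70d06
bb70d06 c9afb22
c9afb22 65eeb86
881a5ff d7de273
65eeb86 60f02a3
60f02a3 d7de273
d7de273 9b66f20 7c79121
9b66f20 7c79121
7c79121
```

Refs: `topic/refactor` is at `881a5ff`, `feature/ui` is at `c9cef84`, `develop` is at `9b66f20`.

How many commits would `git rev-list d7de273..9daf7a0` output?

6

Reachable from 9daf7a0: {60f02a3, 65eeb86, 7c79121, 9b66f20, 9daf7a0, bb70d06, c9afb22, d7de273, e2dcd4e}.
Reachable from d7de273: {7c79121, 9b66f20, d7de273}.
In 9daf7a0's history but not d7de273's: {60f02a3, 65eeb86, 9daf7a0, bb70d06, c9afb22, e2dcd4e} — 6 commits.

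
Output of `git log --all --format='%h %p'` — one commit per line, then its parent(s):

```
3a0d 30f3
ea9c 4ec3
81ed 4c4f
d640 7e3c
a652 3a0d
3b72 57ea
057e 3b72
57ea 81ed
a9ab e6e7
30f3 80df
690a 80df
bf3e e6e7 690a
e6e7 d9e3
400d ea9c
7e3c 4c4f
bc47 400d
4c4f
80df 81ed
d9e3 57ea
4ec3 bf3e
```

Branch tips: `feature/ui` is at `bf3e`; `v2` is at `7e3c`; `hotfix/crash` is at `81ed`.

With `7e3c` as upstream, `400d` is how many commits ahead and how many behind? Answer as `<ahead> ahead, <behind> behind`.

Reachable from 400d: {400d, 4c4f, 4ec3, 57ea, 690a, 80df, 81ed, bf3e, d9e3, e6e7, ea9c}.
Reachable from 7e3c: {4c4f, 7e3c}.
Only in 400d's history (ahead): {400d, 4ec3, 57ea, 690a, 80df, 81ed, bf3e, d9e3, e6e7, ea9c} — 10.
Only in 7e3c's history (behind): {7e3c} — 1.

10 ahead, 1 behind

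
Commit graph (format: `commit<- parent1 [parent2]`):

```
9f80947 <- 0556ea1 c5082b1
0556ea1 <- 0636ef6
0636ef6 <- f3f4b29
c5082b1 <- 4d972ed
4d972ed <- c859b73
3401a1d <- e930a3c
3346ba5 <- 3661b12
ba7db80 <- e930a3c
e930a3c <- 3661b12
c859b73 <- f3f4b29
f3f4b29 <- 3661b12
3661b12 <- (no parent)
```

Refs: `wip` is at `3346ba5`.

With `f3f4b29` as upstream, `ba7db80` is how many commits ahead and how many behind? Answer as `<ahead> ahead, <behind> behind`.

2 ahead, 1 behind

Reachable from ba7db80: {3661b12, ba7db80, e930a3c}.
Reachable from f3f4b29: {3661b12, f3f4b29}.
Only in ba7db80's history (ahead): {ba7db80, e930a3c} — 2.
Only in f3f4b29's history (behind): {f3f4b29} — 1.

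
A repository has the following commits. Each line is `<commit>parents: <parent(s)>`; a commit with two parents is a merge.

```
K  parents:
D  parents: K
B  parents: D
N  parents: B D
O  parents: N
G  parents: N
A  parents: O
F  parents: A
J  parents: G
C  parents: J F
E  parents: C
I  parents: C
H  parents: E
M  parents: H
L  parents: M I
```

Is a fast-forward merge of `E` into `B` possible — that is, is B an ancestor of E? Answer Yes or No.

Yes

A fast-forward from B to E is possible iff B is an ancestor of E.
Ancestors of E: {A, B, C, D, E, F, G, J, K, N, O}.
B is among them, so fast-forward is possible.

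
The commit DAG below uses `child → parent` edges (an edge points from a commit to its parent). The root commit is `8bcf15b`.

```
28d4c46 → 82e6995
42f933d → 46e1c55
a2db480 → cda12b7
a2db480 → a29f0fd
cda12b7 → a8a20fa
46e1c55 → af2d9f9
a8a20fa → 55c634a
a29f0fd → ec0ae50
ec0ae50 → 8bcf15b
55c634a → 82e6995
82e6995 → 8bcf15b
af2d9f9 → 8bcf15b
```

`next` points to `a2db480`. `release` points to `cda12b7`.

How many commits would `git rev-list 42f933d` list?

4

Walking parent pointers from 42f933d: reachable set = {42f933d, 46e1c55, 8bcf15b, af2d9f9}.
That is 4 commits.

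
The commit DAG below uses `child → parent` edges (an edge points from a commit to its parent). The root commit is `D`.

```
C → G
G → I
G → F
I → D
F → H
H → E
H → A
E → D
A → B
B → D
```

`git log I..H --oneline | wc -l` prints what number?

4

Reachable from H: {A, B, D, E, H}.
Reachable from I: {D, I}.
In H's history but not I's: {A, B, E, H} — 4 commits.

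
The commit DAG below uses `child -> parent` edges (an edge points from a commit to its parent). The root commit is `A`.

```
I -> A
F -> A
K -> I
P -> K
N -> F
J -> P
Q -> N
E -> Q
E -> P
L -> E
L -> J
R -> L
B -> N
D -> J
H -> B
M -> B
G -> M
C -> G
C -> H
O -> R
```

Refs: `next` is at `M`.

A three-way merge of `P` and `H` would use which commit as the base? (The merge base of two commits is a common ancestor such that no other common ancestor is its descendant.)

A

Ancestors of P: {A, I, K, P}.
Ancestors of H: {A, B, F, H, N}.
Common ancestors: {A}.
The only common ancestor is A, so it is the merge base.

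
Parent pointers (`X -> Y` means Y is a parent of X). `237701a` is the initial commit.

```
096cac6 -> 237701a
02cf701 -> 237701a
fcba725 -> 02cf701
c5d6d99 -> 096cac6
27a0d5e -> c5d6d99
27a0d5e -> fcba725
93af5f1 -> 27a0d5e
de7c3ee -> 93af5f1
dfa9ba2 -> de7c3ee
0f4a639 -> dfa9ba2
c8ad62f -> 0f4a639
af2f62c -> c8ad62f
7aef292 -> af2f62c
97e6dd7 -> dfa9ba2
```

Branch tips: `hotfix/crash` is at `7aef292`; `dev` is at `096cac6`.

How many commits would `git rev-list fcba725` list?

3

Walking parent pointers from fcba725: reachable set = {02cf701, 237701a, fcba725}.
That is 3 commits.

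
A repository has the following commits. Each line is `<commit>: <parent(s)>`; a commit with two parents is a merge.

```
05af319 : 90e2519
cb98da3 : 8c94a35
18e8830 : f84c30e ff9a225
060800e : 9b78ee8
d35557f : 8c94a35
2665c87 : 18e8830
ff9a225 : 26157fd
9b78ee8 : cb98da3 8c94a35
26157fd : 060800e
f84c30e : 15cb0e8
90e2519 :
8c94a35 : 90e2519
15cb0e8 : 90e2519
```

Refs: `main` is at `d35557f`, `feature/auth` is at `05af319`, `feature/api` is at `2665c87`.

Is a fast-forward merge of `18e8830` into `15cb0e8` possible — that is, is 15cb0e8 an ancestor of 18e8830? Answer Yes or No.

Yes

A fast-forward from 15cb0e8 to 18e8830 is possible iff 15cb0e8 is an ancestor of 18e8830.
Ancestors of 18e8830: {060800e, 15cb0e8, 18e8830, 26157fd, 8c94a35, 90e2519, 9b78ee8, cb98da3, f84c30e, ff9a225}.
15cb0e8 is among them, so fast-forward is possible.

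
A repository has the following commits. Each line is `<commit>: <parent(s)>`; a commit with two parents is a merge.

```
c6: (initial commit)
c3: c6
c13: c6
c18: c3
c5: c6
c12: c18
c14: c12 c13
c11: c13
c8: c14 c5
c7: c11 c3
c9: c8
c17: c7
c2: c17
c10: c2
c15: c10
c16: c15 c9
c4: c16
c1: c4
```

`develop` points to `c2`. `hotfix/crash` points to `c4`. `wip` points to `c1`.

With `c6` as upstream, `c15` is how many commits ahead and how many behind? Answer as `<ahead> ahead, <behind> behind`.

8 ahead, 0 behind

Reachable from c15: {c10, c11, c13, c15, c17, c2, c3, c6, c7}.
Reachable from c6: {c6}.
Only in c15's history (ahead): {c10, c11, c13, c15, c17, c2, c3, c7} — 8.
Only in c6's history (behind): {} — 0.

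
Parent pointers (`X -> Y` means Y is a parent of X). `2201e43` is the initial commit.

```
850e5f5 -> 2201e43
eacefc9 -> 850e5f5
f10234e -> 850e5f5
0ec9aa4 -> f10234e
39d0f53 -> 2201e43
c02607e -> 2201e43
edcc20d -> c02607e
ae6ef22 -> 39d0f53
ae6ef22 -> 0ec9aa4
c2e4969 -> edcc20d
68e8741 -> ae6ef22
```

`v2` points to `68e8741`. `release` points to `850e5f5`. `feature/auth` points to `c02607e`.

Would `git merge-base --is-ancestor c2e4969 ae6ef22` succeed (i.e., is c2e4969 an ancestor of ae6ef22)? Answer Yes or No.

Ancestors of ae6ef22: {0ec9aa4, 2201e43, 39d0f53, 850e5f5, ae6ef22, f10234e}.
c2e4969 is not in that set, so it is not an ancestor of ae6ef22.

No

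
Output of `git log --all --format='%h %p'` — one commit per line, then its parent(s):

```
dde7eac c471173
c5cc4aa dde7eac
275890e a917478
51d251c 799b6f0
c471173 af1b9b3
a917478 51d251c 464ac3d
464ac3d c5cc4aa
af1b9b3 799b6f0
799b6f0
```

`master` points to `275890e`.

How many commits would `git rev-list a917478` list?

8

Walking parent pointers from a917478: reachable set = {464ac3d, 51d251c, 799b6f0, a917478, af1b9b3, c471173, c5cc4aa, dde7eac}.
That is 8 commits.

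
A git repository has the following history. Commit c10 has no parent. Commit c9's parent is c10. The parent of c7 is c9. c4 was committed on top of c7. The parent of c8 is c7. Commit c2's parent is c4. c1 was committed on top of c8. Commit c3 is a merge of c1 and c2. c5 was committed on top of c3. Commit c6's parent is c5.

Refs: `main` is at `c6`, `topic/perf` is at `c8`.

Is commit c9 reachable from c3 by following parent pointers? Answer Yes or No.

Ancestors of c3 (commits reachable by following parents): {c1, c10, c2, c3, c4, c7, c8, c9}.
c9 is in that set, so it is an ancestor of c3.

Yes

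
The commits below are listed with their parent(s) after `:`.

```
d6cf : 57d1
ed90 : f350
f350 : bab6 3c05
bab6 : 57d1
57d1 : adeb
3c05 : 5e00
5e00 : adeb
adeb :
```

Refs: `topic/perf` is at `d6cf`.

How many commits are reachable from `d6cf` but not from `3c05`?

2

Reachable from d6cf: {57d1, adeb, d6cf}.
Reachable from 3c05: {3c05, 5e00, adeb}.
In d6cf's history but not 3c05's: {57d1, d6cf} — 2 commits.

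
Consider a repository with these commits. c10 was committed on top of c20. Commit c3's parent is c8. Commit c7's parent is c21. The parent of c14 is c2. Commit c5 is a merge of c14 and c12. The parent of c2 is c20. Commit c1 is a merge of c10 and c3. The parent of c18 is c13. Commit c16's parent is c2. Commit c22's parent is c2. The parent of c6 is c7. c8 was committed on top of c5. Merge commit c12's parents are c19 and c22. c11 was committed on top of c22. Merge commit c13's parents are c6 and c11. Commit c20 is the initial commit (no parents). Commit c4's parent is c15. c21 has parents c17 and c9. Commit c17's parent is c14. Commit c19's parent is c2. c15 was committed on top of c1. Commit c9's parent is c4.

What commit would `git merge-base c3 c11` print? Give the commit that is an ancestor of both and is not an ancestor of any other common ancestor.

Ancestors of c3: {c12, c14, c19, c2, c20, c22, c3, c5, c8}.
Ancestors of c11: {c11, c2, c20, c22}.
Common ancestors: {c2, c20, c22}.
Among these, c22 is not an ancestor of any other common ancestor — it is the merge base.

c22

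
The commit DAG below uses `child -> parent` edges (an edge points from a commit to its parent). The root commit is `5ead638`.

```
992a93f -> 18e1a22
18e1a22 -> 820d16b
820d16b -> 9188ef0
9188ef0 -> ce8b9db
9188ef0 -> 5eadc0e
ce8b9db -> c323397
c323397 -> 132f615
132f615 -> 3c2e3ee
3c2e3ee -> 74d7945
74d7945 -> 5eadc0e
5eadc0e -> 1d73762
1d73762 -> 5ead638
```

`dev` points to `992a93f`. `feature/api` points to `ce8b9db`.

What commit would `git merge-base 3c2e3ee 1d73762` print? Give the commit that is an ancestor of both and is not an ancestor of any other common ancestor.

1d73762

Ancestors of 3c2e3ee: {1d73762, 3c2e3ee, 5ead638, 5eadc0e, 74d7945}.
Ancestors of 1d73762: {1d73762, 5ead638}.
Common ancestors: {1d73762, 5ead638}.
Among these, 1d73762 is not an ancestor of any other common ancestor — it is the merge base.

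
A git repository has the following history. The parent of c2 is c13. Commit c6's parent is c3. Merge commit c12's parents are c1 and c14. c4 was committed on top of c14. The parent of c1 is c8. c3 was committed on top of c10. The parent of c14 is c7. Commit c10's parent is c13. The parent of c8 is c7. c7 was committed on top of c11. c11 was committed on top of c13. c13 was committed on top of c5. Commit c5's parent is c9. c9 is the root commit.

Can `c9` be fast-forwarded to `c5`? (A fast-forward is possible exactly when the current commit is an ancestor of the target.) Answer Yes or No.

Yes

A fast-forward from c9 to c5 is possible iff c9 is an ancestor of c5.
Ancestors of c5: {c5, c9}.
c9 is among them, so fast-forward is possible.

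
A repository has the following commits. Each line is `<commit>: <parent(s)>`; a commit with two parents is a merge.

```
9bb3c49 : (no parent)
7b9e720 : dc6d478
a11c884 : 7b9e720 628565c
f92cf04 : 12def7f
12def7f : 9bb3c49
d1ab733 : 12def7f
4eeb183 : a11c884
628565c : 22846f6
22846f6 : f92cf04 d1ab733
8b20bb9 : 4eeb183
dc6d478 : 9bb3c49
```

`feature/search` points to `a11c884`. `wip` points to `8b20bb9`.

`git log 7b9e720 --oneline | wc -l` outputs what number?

3

Walking parent pointers from 7b9e720: reachable set = {7b9e720, 9bb3c49, dc6d478}.
That is 3 commits.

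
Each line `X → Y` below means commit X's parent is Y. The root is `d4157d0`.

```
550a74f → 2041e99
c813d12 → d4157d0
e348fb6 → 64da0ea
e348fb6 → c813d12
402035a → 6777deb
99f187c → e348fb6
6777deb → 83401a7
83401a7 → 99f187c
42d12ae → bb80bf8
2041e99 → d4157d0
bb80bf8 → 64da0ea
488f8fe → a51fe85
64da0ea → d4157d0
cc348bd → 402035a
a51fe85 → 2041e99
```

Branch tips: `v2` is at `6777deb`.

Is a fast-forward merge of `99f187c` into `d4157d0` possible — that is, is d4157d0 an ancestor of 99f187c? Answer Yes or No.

A fast-forward from d4157d0 to 99f187c is possible iff d4157d0 is an ancestor of 99f187c.
Ancestors of 99f187c: {64da0ea, 99f187c, c813d12, d4157d0, e348fb6}.
d4157d0 is among them, so fast-forward is possible.

Yes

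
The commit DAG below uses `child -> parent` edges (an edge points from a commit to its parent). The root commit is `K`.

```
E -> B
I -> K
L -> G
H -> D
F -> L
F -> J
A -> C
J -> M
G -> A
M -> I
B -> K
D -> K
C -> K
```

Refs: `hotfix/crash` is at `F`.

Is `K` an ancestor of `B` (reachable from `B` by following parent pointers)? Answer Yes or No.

Ancestors of B (commits reachable by following parents): {B, K}.
K is in that set, so it is an ancestor of B.

Yes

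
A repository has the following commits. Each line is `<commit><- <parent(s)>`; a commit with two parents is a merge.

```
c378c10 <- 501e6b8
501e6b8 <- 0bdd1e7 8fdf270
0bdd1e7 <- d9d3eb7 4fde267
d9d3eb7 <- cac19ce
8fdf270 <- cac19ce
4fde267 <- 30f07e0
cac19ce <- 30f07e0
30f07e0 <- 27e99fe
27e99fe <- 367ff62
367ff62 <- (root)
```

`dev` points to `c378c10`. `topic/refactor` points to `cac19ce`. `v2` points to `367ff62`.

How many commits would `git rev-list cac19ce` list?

Walking parent pointers from cac19ce: reachable set = {27e99fe, 30f07e0, 367ff62, cac19ce}.
That is 4 commits.

4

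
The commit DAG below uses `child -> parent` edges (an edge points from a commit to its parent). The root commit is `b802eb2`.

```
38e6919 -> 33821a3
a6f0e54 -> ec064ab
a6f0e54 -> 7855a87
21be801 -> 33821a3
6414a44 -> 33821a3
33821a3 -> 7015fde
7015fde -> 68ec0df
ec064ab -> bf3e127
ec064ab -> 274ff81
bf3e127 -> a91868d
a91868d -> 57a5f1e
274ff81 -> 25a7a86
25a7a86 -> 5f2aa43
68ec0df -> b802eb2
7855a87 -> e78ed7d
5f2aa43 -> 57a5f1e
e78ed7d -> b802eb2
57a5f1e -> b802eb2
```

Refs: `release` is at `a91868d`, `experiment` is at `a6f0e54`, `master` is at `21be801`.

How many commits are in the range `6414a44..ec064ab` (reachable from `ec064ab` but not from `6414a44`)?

Reachable from ec064ab: {25a7a86, 274ff81, 57a5f1e, 5f2aa43, a91868d, b802eb2, bf3e127, ec064ab}.
Reachable from 6414a44: {33821a3, 6414a44, 68ec0df, 7015fde, b802eb2}.
In ec064ab's history but not 6414a44's: {25a7a86, 274ff81, 57a5f1e, 5f2aa43, a91868d, bf3e127, ec064ab} — 7 commits.

7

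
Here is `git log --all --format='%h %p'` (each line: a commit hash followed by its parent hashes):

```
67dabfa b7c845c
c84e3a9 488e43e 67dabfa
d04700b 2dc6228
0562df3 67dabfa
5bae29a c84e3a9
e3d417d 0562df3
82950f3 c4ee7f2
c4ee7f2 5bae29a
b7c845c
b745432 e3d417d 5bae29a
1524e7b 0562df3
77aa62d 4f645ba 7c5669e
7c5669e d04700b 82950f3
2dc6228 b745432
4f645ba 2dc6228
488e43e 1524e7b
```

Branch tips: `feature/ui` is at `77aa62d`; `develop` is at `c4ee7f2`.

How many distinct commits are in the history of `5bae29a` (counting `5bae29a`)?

Walking parent pointers from 5bae29a: reachable set = {0562df3, 1524e7b, 488e43e, 5bae29a, 67dabfa, b7c845c, c84e3a9}.
That is 7 commits.

7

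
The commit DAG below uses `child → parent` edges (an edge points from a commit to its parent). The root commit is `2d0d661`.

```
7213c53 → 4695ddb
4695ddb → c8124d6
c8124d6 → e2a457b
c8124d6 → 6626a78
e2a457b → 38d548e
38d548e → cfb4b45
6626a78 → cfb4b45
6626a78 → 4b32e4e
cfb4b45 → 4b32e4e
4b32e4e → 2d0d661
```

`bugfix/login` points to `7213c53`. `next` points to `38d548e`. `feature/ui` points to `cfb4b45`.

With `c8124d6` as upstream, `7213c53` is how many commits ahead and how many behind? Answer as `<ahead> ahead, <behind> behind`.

2 ahead, 0 behind

Reachable from 7213c53: {2d0d661, 38d548e, 4695ddb, 4b32e4e, 6626a78, 7213c53, c8124d6, cfb4b45, e2a457b}.
Reachable from c8124d6: {2d0d661, 38d548e, 4b32e4e, 6626a78, c8124d6, cfb4b45, e2a457b}.
Only in 7213c53's history (ahead): {4695ddb, 7213c53} — 2.
Only in c8124d6's history (behind): {} — 0.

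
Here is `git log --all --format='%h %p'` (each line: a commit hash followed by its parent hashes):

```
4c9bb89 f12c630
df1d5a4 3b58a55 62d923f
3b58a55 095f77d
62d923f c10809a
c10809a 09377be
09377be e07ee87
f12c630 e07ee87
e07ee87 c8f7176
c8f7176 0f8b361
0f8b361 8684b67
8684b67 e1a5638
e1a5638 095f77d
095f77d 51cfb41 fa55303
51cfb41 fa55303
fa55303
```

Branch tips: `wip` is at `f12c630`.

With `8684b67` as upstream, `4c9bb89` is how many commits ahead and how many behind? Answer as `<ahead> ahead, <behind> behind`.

5 ahead, 0 behind

Reachable from 4c9bb89: {095f77d, 0f8b361, 4c9bb89, 51cfb41, 8684b67, c8f7176, e07ee87, e1a5638, f12c630, fa55303}.
Reachable from 8684b67: {095f77d, 51cfb41, 8684b67, e1a5638, fa55303}.
Only in 4c9bb89's history (ahead): {0f8b361, 4c9bb89, c8f7176, e07ee87, f12c630} — 5.
Only in 8684b67's history (behind): {} — 0.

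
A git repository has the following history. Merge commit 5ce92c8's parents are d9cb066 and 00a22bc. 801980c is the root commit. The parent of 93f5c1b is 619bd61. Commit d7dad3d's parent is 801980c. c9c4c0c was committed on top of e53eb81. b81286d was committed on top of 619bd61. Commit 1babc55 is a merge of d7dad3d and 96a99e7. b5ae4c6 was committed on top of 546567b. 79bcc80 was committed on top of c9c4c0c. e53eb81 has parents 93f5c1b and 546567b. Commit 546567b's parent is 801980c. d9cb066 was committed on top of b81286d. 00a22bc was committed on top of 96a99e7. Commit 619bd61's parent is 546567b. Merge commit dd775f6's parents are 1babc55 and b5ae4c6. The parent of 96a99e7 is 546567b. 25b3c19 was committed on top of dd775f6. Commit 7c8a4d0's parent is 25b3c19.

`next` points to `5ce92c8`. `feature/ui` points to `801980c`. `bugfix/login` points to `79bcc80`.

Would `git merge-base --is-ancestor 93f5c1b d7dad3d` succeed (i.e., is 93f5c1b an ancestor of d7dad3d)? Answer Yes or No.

Ancestors of d7dad3d: {801980c, d7dad3d}.
93f5c1b is not in that set, so it is not an ancestor of d7dad3d.

No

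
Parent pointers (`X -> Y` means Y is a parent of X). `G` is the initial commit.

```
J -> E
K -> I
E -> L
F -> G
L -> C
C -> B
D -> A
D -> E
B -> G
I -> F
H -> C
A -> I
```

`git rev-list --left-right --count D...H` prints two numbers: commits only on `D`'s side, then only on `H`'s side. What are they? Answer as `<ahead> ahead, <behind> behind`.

6 ahead, 1 behind

Reachable from D: {A, B, C, D, E, F, G, I, L}.
Reachable from H: {B, C, G, H}.
Only in D's history (ahead): {A, D, E, F, I, L} — 6.
Only in H's history (behind): {H} — 1.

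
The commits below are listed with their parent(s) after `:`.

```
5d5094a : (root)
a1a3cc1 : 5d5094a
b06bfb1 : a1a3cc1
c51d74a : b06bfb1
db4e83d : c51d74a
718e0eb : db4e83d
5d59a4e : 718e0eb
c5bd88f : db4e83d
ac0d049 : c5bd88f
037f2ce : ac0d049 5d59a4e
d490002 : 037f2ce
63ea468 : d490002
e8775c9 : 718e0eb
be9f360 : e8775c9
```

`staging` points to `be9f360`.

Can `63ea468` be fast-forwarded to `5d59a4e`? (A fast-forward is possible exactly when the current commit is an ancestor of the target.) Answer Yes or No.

A fast-forward from 63ea468 to 5d59a4e is possible iff 63ea468 is an ancestor of 5d59a4e.
Ancestors of 5d59a4e: {5d5094a, 5d59a4e, 718e0eb, a1a3cc1, b06bfb1, c51d74a, db4e83d}.
63ea468 is not among them, so fast-forward is not possible.

No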